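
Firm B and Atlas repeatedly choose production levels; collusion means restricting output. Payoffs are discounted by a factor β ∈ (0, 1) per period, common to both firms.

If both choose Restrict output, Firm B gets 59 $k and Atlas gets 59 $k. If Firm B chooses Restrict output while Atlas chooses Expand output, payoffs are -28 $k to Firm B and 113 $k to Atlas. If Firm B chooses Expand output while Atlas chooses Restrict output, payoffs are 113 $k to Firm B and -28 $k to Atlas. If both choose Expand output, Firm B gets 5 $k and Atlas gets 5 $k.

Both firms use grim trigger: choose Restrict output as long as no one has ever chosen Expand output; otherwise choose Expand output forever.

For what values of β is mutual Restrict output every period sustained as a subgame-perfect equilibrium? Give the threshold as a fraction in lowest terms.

1/2

59/(1−β) ≥ 113 + 5β/(1−β)
59 ≥ 113 − 108β
β ≥ 54/108 = 1/2.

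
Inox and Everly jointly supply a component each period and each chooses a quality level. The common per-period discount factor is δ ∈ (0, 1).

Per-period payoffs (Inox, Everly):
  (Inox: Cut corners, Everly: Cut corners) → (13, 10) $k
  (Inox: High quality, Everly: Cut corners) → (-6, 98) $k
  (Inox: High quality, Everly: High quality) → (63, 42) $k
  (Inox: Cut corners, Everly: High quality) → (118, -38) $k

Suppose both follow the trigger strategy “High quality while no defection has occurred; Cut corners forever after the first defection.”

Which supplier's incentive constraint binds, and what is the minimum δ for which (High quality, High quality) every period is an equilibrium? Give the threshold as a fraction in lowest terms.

Everly; δ ≥ 7/11

Inox: cooperation gives 63 each period; deviation gives 118 once then 13 forever.
  63/(1−δ) ≥ 118 + 13δ/(1−δ) ⇒ δ ≥ 55/105 = 11/21.
Everly: cooperation gives 42 each period; deviation gives 98 once then 10 forever.
  δ ≥ 56/88 = 7/11.
Both must hold, so the binding constraint is Everly's: δ ≥ 7/11.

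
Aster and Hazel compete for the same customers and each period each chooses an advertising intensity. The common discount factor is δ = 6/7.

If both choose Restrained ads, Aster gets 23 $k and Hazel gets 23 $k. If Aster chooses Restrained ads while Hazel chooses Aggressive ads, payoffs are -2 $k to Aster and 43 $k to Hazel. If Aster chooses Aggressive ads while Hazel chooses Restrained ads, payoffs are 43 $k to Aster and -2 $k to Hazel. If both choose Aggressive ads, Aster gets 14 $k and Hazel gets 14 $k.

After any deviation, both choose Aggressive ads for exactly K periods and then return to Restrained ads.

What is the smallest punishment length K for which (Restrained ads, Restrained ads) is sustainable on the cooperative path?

4

IC: δ(1−δ^K)/(1−δ) ≥ (43−23)/(23−14) = 20/9.
With δ = 6/7: need 1 − δ^K ≥ 20/9·(1−6/7)/(6/7), i.e. δ^K ≤ 0.6296.
Since (6/7)^3 = 0.6297 and (6/7)^4 = 0.5398, the smallest such K is 4.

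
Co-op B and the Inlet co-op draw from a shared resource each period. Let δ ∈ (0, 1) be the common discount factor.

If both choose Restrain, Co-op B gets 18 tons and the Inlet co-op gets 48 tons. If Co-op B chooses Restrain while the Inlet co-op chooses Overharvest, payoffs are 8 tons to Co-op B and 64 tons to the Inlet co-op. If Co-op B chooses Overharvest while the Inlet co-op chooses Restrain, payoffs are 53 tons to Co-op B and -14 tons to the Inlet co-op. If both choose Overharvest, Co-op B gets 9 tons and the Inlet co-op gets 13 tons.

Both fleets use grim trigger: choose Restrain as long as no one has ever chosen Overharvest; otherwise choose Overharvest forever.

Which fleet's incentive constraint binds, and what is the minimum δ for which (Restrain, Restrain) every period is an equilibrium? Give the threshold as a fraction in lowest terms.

Co-op B's threshold: (53−18)/(53−9) = 35/44.
the Inlet co-op's threshold: (64−48)/(64−13) = 16/51.
35/44 > 16/51, so Co-op B binds and δ* = 35/44.

Co-op B; δ ≥ 35/44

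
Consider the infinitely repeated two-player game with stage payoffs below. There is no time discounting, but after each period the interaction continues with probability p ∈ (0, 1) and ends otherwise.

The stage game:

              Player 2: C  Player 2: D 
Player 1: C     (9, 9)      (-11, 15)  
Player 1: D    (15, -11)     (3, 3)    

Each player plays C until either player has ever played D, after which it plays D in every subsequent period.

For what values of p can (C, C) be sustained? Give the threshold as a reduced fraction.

Expected cooperation value is 9 + p·9 + p²·9 + … = 9/(1−p); deviation gives 15 + p·3/(1−p).
9 ≥ 15(1−p) + 3p ⇒ 12p ≥ 6 ⇒ p ≥ 6/12 = 1/2.

1/2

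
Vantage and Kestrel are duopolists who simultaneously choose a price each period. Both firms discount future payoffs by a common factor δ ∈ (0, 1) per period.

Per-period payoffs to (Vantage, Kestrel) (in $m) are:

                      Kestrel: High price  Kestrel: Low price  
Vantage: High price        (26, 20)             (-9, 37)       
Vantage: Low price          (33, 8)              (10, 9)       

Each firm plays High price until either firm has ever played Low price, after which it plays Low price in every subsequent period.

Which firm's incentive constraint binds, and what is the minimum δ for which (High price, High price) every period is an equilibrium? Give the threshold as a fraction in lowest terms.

Kestrel; δ ≥ 17/28

For Vantage: deviation gain 33−26 = 7, per-period punishment loss 26−10 = 16. IC gives δ ≥ 7/23.
For Kestrel: gain 17, loss 11 per period, so δ ≥ 17/28.
The tighter constraint is Kestrel's, so cooperation needs δ ≥ 17/28.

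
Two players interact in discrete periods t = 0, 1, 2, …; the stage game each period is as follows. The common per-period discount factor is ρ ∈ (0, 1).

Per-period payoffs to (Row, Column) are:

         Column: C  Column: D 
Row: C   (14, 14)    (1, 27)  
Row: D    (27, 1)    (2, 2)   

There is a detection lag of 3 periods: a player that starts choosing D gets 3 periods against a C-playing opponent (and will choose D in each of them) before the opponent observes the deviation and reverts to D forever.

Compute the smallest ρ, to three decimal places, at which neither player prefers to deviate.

The best deviation is to choose D for all 3 undetected periods, earning 27 each, then 2 forever once detected.
Deviation value: 27(1−ρ^3)/(1−ρ) + 2ρ^3/(1−ρ); cooperation value: 14/(1−ρ).
IC: 14 ≥ 27(1−ρ^3) + 2ρ^3 = 27 − 25ρ^3.
So ρ^3 ≥ 13/25, giving ρ ≥ (13/25)^(1/3) ≈ 0.804.

0.804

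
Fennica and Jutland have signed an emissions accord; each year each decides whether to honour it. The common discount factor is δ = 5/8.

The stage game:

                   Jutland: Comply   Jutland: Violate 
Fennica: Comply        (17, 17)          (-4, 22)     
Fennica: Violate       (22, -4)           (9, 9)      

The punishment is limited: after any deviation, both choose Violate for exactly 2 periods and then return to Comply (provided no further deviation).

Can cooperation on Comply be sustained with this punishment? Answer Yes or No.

A one-shot deviation gives 22 now, then 9 for 2 periods, then back to 17.
Gain from deviating: (22−17) today; loss: (17−9) in each of the next 2 periods.
No-deviation condition: (17−9)(δ+…+δ^2) ≥ 22−17, i.e. δ+…+δ^2 ≥ 5/8.
At δ = 5/8: δ+…+δ^2 = 1.0156 ≥ 0.6250.
So cooperation is sustainable.

Yes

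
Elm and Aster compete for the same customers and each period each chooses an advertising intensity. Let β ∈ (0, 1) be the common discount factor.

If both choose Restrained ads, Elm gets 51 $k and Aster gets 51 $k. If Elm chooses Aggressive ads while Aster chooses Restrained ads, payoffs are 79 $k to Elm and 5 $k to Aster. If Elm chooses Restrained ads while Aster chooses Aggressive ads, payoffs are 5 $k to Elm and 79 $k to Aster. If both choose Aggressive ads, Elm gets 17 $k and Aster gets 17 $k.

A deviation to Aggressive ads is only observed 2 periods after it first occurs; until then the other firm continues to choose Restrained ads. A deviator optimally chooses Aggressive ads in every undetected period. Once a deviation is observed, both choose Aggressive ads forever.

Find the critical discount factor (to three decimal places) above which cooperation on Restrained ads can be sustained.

0.672

The best deviation is to choose Aggressive ads for all 2 undetected periods, earning 79 each, then 17 forever once detected.
Deviation value: 79(1−β^2)/(1−β) + 17β^2/(1−β); cooperation value: 51/(1−β).
IC: 51 ≥ 79(1−β^2) + 17β^2 = 79 − 62β^2.
So β^2 ≥ 28/62 = 14/31, giving β ≥ (14/31)^(1/2) ≈ 0.672.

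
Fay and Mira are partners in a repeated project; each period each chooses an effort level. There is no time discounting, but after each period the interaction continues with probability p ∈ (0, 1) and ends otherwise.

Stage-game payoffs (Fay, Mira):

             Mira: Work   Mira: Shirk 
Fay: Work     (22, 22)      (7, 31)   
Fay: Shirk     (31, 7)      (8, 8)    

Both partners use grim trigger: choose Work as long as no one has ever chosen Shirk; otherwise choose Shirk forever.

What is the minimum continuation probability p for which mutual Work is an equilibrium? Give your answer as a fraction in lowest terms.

9/23

Expected cooperation value is 22 + p·22 + p²·22 + … = 22/(1−p); deviation gives 31 + p·8/(1−p).
22 ≥ 31(1−p) + 8p ⇒ 23p ≥ 9 ⇒ p ≥ 9/23.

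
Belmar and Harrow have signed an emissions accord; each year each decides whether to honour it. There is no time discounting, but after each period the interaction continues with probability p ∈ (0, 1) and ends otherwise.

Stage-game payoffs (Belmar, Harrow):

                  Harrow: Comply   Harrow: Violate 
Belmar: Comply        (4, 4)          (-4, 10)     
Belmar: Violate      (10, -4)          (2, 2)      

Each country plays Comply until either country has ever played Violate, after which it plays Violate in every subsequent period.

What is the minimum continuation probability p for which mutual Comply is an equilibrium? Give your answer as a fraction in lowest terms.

With no time discounting, the continuation probability p plays the role of the discount factor.
Grim-trigger IC: 4/(1−p) ≥ 10 + 2p/(1−p) ⇒ p ≥ (10−4)/(10−2) = 3/4.

3/4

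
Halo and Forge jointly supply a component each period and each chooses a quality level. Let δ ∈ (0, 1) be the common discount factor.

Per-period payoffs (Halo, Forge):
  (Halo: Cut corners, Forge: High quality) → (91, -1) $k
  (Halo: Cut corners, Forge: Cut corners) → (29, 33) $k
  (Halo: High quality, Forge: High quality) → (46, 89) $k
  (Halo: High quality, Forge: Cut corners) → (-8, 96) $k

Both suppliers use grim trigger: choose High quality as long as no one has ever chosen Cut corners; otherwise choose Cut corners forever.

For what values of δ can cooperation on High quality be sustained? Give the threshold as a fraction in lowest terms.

Halo: cooperation gives 46 each period; deviation gives 91 once then 29 forever.
  46/(1−δ) ≥ 91 + 29δ/(1−δ) ⇒ δ ≥ 45/62.
Forge: cooperation gives 89 each period; deviation gives 96 once then 33 forever.
  δ ≥ 7/63 = 1/9.
Both must hold, so the binding constraint is Halo's: δ ≥ 45/62.

45/62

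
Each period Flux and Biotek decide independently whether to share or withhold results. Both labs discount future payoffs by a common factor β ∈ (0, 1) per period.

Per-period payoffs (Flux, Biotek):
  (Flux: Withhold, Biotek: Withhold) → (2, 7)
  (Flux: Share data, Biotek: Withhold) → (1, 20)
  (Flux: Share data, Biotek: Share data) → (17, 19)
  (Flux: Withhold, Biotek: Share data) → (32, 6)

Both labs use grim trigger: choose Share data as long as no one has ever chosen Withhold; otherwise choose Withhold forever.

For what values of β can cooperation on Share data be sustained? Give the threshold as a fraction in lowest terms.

Flux: cooperation gives 17 each period; deviation gives 32 once then 2 forever.
  17/(1−β) ≥ 32 + 2β/(1−β) ⇒ β ≥ 15/30 = 1/2.
Biotek: cooperation gives 19 each period; deviation gives 20 once then 7 forever.
  β ≥ 1/13.
Both must hold, so the binding constraint is Flux's: β ≥ 1/2.

1/2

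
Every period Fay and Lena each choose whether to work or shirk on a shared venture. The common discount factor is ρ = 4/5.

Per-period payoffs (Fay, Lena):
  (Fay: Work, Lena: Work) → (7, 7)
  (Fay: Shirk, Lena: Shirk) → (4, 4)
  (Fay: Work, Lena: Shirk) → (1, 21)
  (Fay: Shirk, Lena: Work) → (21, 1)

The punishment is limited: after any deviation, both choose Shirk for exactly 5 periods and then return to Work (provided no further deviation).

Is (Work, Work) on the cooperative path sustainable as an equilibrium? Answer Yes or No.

No

A one-shot deviation gives 21 now, then 4 for 5 periods, then back to 7.
Gain from deviating: (21−7) today; loss: (7−4) in each of the next 5 periods.
No-deviation condition: (7−4)(ρ+…+ρ^5) ≥ 21−7, i.e. ρ+…+ρ^5 ≥ 14/3.
At ρ = 4/5: ρ+…+ρ^5 = 2.6893 < 4.6667.
So cooperation is not sustainable.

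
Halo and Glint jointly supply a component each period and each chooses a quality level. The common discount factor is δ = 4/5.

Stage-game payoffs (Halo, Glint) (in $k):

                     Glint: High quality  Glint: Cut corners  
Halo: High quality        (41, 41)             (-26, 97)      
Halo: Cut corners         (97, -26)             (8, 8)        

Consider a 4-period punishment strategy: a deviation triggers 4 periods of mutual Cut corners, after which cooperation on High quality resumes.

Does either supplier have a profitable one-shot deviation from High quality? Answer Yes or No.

Comparing payoff streams over the 5 periods until play realigns: cooperate → 41(1+δ+…+δ^4); deviate → 97 + 8(δ+…+δ^4).
Cooperation is sustained iff (41−8)(δ+…+δ^4) ≥ 97−41.
δ+…+δ^4 = 4/5·(1−(4/5)^4)/(1−4/5) = 2.3616, and (97−41)/(41−8) = 1.6970.
2.3616 ≥ 1.6970, so cooperation is sustainable.

No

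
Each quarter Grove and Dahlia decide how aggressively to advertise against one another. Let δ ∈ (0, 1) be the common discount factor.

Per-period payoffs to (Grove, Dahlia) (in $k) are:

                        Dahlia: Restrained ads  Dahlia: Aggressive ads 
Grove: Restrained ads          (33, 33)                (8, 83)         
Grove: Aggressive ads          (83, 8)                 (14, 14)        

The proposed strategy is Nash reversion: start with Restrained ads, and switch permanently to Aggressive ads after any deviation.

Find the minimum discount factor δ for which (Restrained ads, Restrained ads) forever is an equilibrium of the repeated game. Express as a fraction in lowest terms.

50/69

Under grim trigger the critical discount factor is (T−C)/(T−P) with T = 83, C = 33, P = 14.
δ* = (83−33)/(83−14) = 50/69.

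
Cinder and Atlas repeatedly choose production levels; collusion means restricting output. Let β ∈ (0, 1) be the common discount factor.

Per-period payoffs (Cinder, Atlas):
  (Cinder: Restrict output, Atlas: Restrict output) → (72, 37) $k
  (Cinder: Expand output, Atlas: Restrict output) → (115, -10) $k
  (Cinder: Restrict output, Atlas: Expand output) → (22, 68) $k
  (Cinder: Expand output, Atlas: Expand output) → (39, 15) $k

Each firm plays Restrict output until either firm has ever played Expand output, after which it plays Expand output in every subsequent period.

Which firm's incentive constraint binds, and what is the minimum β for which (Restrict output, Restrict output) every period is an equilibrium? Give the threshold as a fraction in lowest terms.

For Cinder: deviation gain 115−72 = 43, per-period punishment loss 72−39 = 33. IC gives β ≥ 43/76.
For Atlas: gain 31, loss 22 per period, so β ≥ 31/53.
The tighter constraint is Atlas's, so cooperation needs β ≥ 31/53.

Atlas; β ≥ 31/53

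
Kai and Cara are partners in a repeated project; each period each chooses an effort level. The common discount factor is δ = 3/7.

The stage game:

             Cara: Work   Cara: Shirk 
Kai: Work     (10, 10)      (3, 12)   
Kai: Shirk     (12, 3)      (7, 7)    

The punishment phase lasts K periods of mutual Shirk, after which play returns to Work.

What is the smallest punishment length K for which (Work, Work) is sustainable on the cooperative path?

Need Σ_{k=1}^{K} δ^k ≥ (12−10)/(10−7) = 0.6667 at δ = 3/7.
At K = 2 the sum is 0.6122 < 0.6667; at K = 3 it is 0.6910 ≥ 0.6667.
So the minimum punishment length is K = 3.

3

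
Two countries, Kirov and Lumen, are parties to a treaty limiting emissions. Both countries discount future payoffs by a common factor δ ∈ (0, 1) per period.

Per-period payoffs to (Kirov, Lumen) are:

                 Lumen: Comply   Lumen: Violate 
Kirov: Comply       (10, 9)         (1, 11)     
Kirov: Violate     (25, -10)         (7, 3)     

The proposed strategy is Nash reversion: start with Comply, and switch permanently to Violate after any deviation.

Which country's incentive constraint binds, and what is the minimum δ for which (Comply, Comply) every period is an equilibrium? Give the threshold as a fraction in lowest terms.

Kirov; δ ≥ 5/6

Kirov: cooperation gives 10 each period; deviation gives 25 once then 7 forever.
  10/(1−δ) ≥ 25 + 7δ/(1−δ) ⇒ δ ≥ 15/18 = 5/6.
Lumen: cooperation gives 9 each period; deviation gives 11 once then 3 forever.
  δ ≥ 2/8 = 1/4.
Both must hold, so the binding constraint is Kirov's: δ ≥ 5/6.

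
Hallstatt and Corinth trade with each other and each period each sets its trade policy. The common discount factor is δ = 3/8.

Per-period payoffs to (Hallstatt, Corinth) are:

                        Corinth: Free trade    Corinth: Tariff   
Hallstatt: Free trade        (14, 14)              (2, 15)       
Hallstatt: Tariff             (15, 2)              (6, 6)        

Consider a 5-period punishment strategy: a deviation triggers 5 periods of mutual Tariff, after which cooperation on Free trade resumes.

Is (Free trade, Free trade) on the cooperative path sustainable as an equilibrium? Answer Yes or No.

IC: δ+…+δ^5 ≥ (15−14)/(14−6) = 1/8.
At δ = 3/8: partial sum = 0.5956 ≥ 0.1250. Cooperation sustainable.

Yes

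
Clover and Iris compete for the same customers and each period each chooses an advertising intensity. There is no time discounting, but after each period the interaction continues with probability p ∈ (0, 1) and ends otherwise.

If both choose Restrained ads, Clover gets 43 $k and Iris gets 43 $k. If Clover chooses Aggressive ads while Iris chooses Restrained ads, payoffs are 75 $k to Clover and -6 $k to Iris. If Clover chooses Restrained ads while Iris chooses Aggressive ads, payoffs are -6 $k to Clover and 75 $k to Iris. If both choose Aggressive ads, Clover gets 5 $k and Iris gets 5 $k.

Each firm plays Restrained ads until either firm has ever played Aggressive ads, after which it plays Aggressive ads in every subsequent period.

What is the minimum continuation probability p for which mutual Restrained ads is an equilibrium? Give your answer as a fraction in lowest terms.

Expected cooperation value is 43 + p·43 + p²·43 + … = 43/(1−p); deviation gives 75 + p·5/(1−p).
43 ≥ 75(1−p) + 5p ⇒ 70p ≥ 32 ⇒ p ≥ 32/70 = 16/35.

16/35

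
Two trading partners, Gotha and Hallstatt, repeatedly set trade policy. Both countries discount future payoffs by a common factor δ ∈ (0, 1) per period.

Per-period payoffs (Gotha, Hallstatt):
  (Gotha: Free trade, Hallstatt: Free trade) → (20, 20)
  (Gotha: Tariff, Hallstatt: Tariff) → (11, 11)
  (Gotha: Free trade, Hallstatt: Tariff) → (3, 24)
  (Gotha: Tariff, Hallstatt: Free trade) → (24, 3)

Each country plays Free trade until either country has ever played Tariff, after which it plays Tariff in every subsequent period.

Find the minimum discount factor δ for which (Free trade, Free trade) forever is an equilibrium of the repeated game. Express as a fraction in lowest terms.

Under grim trigger the critical discount factor is (T−C)/(T−P) with T = 24, C = 20, P = 11.
δ* = (24−20)/(24−11) = 4/13.

4/13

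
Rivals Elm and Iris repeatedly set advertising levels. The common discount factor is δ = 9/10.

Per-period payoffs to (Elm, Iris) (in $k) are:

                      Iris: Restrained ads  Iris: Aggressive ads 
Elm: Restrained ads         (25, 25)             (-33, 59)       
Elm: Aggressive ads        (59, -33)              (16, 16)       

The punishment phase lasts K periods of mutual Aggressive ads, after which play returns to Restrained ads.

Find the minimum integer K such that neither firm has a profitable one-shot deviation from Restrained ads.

IC: δ(1−δ^K)/(1−δ) ≥ (59−25)/(25−16) = 34/9.
With δ = 9/10: need 1 − δ^K ≥ 34/9·(1−9/10)/(9/10), i.e. δ^K ≤ 0.5802.
Since (9/10)^5 = 0.5905 and (9/10)^6 = 0.5314, the smallest such K is 6.

6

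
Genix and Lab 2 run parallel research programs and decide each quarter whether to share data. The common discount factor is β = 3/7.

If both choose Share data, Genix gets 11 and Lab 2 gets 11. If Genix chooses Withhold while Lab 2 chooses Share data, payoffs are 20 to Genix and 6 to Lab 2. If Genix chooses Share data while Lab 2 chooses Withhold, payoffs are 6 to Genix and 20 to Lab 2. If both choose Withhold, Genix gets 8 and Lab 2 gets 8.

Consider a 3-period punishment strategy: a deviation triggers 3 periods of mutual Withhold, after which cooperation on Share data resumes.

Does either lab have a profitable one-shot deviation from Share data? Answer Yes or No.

Yes

A one-shot deviation gives 20 now, then 8 for 3 periods, then back to 11.
Gain from deviating: (20−11) today; loss: (11−8) in each of the next 3 periods.
No-deviation condition: (11−8)(β+…+β^3) ≥ 20−11, i.e. β+…+β^3 ≥ 3.
At β = 3/7: β+…+β^3 = 0.6910 < 3.0000.
So cooperation is not sustainable.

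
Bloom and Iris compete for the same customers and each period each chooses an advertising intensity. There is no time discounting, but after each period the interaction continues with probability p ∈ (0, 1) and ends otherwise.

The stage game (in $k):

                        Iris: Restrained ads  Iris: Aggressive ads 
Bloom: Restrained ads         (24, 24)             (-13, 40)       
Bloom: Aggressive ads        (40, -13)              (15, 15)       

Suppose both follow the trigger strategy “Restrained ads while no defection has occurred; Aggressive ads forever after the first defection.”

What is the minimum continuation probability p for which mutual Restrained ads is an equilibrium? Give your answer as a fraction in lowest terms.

16/25

Expected cooperation value is 24 + p·24 + p²·24 + … = 24/(1−p); deviation gives 40 + p·15/(1−p).
24 ≥ 40(1−p) + 15p ⇒ 25p ≥ 16 ⇒ p ≥ 16/25.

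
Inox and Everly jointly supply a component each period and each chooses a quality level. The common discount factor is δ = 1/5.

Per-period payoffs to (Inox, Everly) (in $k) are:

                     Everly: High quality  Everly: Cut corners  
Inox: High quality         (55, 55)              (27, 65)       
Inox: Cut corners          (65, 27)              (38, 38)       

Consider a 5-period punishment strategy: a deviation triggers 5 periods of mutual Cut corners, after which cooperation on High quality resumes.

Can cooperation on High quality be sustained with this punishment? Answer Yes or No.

No

A one-shot deviation gives 65 now, then 38 for 5 periods, then back to 55.
Gain from deviating: (65−55) today; loss: (55−38) in each of the next 5 periods.
No-deviation condition: (55−38)(δ+…+δ^5) ≥ 65−55, i.e. δ+…+δ^5 ≥ 10/17.
At δ = 1/5: δ+…+δ^5 = 0.2499 < 0.5882.
So cooperation is not sustainable.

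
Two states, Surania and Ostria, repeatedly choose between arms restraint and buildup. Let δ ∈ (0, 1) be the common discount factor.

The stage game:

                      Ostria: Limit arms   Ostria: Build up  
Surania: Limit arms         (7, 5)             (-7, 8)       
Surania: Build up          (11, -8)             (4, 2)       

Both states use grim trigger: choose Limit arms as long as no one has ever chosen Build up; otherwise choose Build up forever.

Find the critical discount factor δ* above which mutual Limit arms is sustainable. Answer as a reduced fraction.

For Surania: deviation gain 11−7 = 4, per-period punishment loss 7−4 = 3. IC gives δ ≥ 4/7.
For Ostria: gain 3, loss 3 per period, so δ ≥ 3/6 = 1/2.
The tighter constraint is Surania's, so cooperation needs δ ≥ 4/7.

4/7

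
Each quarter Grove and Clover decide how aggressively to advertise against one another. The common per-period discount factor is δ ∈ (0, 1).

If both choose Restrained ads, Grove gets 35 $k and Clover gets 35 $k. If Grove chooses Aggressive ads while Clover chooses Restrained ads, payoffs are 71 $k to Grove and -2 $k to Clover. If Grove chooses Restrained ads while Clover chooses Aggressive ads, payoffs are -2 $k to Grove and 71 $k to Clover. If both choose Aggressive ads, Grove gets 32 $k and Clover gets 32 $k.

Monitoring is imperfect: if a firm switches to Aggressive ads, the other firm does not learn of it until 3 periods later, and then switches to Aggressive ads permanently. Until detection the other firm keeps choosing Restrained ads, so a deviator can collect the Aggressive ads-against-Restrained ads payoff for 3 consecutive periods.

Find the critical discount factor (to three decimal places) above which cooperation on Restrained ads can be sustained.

0.974

The best deviation is to choose Aggressive ads for all 3 undetected periods, earning 71 each, then 32 forever once detected.
Deviation value: 71(1−δ^3)/(1−δ) + 32δ^3/(1−δ); cooperation value: 35/(1−δ).
IC: 35 ≥ 71(1−δ^3) + 32δ^3 = 71 − 39δ^3.
So δ^3 ≥ 36/39 = 12/13, giving δ ≥ (12/13)^(1/3) ≈ 0.974.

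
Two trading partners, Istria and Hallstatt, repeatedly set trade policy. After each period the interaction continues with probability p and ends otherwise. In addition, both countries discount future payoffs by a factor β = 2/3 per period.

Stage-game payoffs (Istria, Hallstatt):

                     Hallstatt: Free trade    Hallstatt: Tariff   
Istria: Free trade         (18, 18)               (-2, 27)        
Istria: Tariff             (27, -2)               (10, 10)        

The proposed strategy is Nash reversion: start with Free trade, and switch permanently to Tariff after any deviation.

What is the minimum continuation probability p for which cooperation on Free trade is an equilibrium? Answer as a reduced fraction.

27/34

Expected continuation weight on next period's payoff is β·p = 2/3·p, which plays the role of the discount factor.
Cooperation requires 2/3·p ≥ (27−18)/(27−10) = 9/17, hence p ≥ 27/34.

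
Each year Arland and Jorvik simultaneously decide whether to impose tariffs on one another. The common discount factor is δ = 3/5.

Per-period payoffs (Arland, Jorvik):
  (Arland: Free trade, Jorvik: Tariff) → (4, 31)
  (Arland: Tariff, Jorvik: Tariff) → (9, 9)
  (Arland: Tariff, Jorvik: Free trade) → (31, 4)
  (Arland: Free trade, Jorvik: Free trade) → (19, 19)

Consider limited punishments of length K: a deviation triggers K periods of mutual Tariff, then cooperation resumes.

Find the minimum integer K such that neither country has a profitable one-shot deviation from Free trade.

No profitable deviation requires (19−9)(δ+…+δ^K) ≥ 31−19, i.e. δ+…+δ^K ≥ 6/5 ≈ 1.2000.
With δ = 3/5, the partial sums are K=1: 0.6000, K=2: 0.9600, K=3: 1.1760, K=4: 1.3056.
K = 4 is the first length at which the sum reaches 1.2000.

4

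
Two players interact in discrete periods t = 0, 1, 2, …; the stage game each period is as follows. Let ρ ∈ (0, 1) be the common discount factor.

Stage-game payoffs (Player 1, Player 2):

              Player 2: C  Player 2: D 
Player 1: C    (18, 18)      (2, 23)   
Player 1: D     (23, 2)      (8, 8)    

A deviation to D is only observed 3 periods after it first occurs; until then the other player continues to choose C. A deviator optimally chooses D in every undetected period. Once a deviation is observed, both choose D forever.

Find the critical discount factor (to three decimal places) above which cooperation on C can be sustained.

0.693

The best deviation is to choose D for all 3 undetected periods, earning 23 each, then 8 forever once detected.
Deviation value: 23(1−ρ^3)/(1−ρ) + 8ρ^3/(1−ρ); cooperation value: 18/(1−ρ).
IC: 18 ≥ 23(1−ρ^3) + 8ρ^3 = 23 − 15ρ^3.
So ρ^3 ≥ 5/15 = 1/3, giving ρ ≥ (1/3)^(1/3) ≈ 0.693.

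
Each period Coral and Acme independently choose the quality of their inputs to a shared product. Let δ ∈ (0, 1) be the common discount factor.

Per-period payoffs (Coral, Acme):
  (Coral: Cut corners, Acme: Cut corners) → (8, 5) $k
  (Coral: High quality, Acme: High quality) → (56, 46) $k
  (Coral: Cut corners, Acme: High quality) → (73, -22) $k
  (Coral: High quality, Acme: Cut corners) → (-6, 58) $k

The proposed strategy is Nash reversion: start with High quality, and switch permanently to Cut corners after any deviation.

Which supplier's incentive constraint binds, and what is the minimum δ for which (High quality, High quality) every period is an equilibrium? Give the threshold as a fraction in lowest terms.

Coral; δ ≥ 17/65

Coral's threshold: (73−56)/(73−8) = 17/65.
Acme's threshold: (58−46)/(58−5) = 12/53.
17/65 > 12/53, so Coral binds and δ* = 17/65.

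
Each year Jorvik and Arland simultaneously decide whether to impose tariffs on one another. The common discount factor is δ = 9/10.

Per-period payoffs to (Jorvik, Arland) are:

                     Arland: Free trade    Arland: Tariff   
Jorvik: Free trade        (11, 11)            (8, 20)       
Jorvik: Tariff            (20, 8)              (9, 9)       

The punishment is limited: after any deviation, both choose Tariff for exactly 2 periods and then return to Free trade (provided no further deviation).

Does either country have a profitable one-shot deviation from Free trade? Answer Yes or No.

IC: δ+…+δ^2 ≥ (20−11)/(11−9) = 9/2.
At δ = 9/10: partial sum = 1.7100 < 4.5000. Cooperation not sustainable.

Yes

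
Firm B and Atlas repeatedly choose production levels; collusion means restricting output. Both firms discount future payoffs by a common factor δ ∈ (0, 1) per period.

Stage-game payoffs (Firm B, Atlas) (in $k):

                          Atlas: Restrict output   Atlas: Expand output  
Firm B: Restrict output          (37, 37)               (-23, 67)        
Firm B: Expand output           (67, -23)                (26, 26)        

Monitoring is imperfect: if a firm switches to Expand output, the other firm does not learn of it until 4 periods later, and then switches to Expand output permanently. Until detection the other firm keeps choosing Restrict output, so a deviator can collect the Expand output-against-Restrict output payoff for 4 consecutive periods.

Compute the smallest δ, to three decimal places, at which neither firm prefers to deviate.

0.925

The best deviation is to choose Expand output for all 4 undetected periods, earning 67 each, then 26 forever once detected.
Deviation value: 67(1−δ^4)/(1−δ) + 26δ^4/(1−δ); cooperation value: 37/(1−δ).
IC: 37 ≥ 67(1−δ^4) + 26δ^4 = 67 − 41δ^4.
So δ^4 ≥ 30/41, giving δ ≥ (30/41)^(1/4) ≈ 0.925.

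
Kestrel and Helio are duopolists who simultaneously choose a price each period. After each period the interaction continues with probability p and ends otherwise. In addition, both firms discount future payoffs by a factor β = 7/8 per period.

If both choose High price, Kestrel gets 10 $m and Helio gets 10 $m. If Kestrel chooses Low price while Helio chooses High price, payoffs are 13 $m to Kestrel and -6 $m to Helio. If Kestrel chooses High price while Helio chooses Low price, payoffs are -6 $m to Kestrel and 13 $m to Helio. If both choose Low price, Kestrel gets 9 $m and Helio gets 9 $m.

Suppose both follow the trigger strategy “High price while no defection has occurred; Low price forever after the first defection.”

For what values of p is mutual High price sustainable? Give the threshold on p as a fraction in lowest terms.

With continuation probability p and discount β, the effective per-period discount factor is βp.
Grim-trigger IC: βp ≥ (13−10)/(13−9) = 3/4.
So p ≥ (3/4)/(7/8) = 6/7.

6/7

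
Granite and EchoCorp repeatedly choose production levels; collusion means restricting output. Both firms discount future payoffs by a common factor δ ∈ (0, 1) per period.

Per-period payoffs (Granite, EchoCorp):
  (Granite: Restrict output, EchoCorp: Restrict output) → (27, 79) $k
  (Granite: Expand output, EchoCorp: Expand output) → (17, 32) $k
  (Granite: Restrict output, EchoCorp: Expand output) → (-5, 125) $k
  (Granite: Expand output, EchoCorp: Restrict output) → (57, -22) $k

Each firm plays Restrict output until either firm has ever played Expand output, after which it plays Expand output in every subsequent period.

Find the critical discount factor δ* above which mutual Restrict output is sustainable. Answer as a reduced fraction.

Granite's threshold: (57−27)/(57−17) = 3/4.
EchoCorp's threshold: (125−79)/(125−32) = 46/93.
3/4 > 46/93, so Granite binds and δ* = 3/4.

3/4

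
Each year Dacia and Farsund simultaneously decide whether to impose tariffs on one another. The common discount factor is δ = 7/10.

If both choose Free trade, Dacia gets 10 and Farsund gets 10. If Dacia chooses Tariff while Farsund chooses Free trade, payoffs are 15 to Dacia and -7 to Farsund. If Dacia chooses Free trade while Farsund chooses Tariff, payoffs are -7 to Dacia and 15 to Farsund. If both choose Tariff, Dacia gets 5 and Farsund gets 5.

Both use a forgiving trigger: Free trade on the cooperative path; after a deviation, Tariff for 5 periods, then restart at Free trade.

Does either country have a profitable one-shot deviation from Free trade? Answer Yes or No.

Comparing payoff streams over the 6 periods until play realigns: cooperate → 10(1+δ+…+δ^5); deviate → 15 + 5(δ+…+δ^5).
Cooperation is sustained iff (10−5)(δ+…+δ^5) ≥ 15−10.
δ+…+δ^5 = 7/10·(1−(7/10)^5)/(1−7/10) = 1.9412, and (15−10)/(10−5) = 1.0000.
1.9412 ≥ 1.0000, so cooperation is sustainable.

No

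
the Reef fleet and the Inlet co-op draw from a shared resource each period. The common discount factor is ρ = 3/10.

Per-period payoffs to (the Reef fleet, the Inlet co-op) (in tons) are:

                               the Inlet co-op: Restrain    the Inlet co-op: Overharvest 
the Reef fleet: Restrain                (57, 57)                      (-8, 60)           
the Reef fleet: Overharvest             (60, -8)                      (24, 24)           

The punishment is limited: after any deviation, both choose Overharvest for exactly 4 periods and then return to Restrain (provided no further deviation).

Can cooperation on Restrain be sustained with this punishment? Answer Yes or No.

IC: ρ+…+ρ^4 ≥ (60−57)/(57−24) = 1/11.
At ρ = 3/10: partial sum = 0.4251 ≥ 0.0909. Cooperation sustainable.

Yes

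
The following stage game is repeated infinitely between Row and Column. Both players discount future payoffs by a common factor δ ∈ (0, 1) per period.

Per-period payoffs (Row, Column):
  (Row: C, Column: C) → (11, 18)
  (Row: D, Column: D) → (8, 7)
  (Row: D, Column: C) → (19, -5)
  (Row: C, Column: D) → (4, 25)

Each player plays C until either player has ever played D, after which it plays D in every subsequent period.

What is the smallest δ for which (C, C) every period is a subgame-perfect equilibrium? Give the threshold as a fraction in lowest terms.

For Row: deviation gain 19−11 = 8, per-period punishment loss 11−8 = 3. IC gives δ ≥ 8/11.
For Column: gain 7, loss 11 per period, so δ ≥ 7/18.
The tighter constraint is Row's, so cooperation needs δ ≥ 8/11.

8/11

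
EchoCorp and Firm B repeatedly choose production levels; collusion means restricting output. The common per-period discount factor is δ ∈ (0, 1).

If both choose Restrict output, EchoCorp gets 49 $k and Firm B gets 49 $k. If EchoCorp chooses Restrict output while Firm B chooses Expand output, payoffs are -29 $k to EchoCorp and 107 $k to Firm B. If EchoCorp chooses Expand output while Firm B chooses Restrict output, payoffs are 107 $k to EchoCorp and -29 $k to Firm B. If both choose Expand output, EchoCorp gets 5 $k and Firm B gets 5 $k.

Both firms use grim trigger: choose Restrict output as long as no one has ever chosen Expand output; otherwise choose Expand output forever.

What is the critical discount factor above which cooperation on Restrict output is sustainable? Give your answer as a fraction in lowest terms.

One-period gain from deviating is 107 − 49 = 58. The loss is 49 − 5 = 44 in every subsequent period, with present value 44·δ/(1−δ).
Deviation is unprofitable when 44·δ/(1−δ) ≥ 58, i.e. δ/(1−δ) ≥ 29/22.
Equivalently δ ≥ 58/(58+44) = 29/51.

29/51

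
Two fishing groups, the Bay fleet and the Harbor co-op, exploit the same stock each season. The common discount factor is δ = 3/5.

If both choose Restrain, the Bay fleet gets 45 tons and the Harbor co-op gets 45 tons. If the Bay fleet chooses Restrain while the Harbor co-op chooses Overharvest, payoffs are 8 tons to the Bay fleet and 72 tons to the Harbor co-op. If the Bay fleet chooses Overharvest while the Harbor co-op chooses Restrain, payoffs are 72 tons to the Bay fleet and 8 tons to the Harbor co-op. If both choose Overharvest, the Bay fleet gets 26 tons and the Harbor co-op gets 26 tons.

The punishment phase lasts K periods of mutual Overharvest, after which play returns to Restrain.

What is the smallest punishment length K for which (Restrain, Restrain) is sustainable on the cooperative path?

IC: δ(1−δ^K)/(1−δ) ≥ (72−45)/(45−26) = 27/19.
With δ = 3/5: need 1 − δ^K ≥ 27/19·(1−3/5)/(3/5), i.e. δ^K ≤ 0.0526.
Since (3/5)^5 = 0.0778 and (3/5)^6 = 0.0467, the smallest such K is 6.

6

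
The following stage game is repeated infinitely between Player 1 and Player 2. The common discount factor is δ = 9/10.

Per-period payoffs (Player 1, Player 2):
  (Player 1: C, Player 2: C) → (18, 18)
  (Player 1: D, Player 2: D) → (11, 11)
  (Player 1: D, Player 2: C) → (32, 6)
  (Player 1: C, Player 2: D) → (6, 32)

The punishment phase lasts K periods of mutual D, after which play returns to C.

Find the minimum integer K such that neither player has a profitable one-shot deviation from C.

3

Need Σ_{k=1}^{K} δ^k ≥ (32−18)/(18−11) = 2.0000 at δ = 9/10.
At K = 2 the sum is 1.7100 < 2.0000; at K = 3 it is 2.4390 ≥ 2.0000.
So the minimum punishment length is K = 3.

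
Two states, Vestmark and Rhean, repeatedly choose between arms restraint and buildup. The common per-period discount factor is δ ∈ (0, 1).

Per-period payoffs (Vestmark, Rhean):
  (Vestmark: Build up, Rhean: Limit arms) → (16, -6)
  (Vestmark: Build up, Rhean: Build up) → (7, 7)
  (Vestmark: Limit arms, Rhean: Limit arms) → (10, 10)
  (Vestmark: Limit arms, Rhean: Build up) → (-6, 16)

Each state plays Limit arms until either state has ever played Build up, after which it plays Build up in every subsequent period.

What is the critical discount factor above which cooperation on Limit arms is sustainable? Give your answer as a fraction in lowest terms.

2/3

Cooperation forever yields 10 each period: 10/(1−δ).
Deviating yields 16 once, then 7 forever: 16 + 7δ/(1−δ).
No profitable deviation requires 10/(1−δ) ≥ 16 + 7δ/(1−δ).
Multiplying by (1−δ): 10 ≥ 16(1−δ) + 7δ = 16 − 9δ.
So 9δ ≥ 6, i.e. δ ≥ 6/9 = 2/3.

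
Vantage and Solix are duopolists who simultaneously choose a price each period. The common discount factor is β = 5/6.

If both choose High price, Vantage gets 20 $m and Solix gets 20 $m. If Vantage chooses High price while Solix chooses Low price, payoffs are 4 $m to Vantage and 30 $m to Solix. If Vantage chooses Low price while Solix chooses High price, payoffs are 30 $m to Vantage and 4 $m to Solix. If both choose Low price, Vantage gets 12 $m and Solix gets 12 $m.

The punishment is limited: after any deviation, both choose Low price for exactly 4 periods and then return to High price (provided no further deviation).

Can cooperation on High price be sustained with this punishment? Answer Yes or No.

A one-shot deviation gives 30 now, then 12 for 4 periods, then back to 20.
Gain from deviating: (30−20) today; loss: (20−12) in each of the next 4 periods.
No-deviation condition: (20−12)(β+…+β^4) ≥ 30−20, i.e. β+…+β^4 ≥ 5/4.
At β = 5/6: β+…+β^4 = 2.5887 ≥ 1.2500.
So cooperation is sustainable.

Yes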